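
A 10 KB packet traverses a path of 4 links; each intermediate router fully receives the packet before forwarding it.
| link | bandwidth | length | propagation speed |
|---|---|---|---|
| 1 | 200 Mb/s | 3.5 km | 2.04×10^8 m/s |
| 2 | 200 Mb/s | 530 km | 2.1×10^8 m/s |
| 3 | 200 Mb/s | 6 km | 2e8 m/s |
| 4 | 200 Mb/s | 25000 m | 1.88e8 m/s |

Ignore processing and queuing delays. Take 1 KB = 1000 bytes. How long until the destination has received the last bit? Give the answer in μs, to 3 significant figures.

L = 80000 bits.
Transmission delay per hop = L/R = 80000/200000000 = 400 μs; 4 hops → 1600 μs.
Propagation delays (d/s per hop): 17.1569, 2523.81, 30, 132.979 μs; sum = 2703.95 μs.
End-to-end = 4300 μs.

4300 μs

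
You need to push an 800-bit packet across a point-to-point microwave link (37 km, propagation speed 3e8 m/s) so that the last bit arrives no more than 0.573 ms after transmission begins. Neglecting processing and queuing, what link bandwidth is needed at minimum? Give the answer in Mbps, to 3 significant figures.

Propagation delay = 37000 / 300000000 = 0.123333 ms.
Transmission budget = 0.573 − 0.123333 = 0.449667 ms.
R ≥ L / t_tx = 800 bits / 0.000449667 s = 1.78 Mbps.

1.78 Mbps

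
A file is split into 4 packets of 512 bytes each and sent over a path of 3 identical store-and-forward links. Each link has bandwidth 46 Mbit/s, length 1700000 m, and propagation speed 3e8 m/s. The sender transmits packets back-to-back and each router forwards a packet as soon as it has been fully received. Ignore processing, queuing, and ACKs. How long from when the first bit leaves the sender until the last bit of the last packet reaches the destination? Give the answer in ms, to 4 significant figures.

Per-hop transmission t_tx = L/R = 4096/46000000 = 0.0890435 ms.
Per-hop propagation t_prop = 1700000/300000000 = 5.66667 ms.
Pipeline fill: first packet needs 3·t_tx to clear all hops; remaining 3 packets each add one t_tx.
Total = (3+4-1)·t_tx + 3·t_prop = 6·0.0890435 + 3·5.66667 = 17.53 ms.

17.53 ms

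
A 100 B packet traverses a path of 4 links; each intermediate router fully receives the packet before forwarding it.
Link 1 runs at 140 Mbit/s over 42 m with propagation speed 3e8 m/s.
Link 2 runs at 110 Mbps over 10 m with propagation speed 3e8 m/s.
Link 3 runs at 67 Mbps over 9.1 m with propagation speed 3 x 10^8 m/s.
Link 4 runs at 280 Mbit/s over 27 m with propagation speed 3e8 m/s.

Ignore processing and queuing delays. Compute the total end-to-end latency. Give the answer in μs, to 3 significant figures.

28.1 μs

L = 100 × 8 = 800 bits.
Transmission delays (L/R per hop): 5.71429, 7.27273, 11.9403, 2.85714 μs; sum = 27.7845 μs.
Propagation delays (d/s per hop): 0.14, 0.0333333, 0.0303333, 0.09 μs; sum = 0.293667 μs.
End-to-end = 28.1 μs.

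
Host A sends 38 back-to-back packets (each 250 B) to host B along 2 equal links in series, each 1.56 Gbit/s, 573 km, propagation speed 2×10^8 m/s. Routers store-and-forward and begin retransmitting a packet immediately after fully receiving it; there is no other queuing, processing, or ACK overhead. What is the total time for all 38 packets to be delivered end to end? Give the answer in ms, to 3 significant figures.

5.78 ms

Per-hop transmission t_tx = L/R = 2000/1560000000 = 0.00128205 ms.
Per-hop propagation t_prop = 573000/200000000 = 2.865 ms.
Pipeline fill: first packet needs 2·t_tx to clear all hops; remaining 37 packets each add one t_tx.
Total = (2+38-1)·t_tx + 2·t_prop = 39·0.00128205 + 2·2.865 = 5.78 ms.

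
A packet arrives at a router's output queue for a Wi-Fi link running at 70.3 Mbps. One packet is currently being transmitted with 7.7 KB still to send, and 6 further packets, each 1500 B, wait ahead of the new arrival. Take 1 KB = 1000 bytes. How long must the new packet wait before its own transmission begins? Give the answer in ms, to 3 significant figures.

1.90 ms

Each queued packet: L/R = 12000/70300000 = 0.170697 ms.
6 queued → 1.02418 ms.
Plus remaining 61600 bits of current packet: 0.876245 ms.
Queuing delay = 1.90 ms.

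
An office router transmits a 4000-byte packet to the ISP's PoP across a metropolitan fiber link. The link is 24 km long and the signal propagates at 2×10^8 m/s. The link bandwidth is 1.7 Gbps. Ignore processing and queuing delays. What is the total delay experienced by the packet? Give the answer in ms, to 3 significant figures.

L = 4000 × 8 = 32000 bits.
Transmission delay = L/R = 32000 / 1700000000 = 0.0188235 ms.
Propagation delay = d/s = 24000 m / 200000000 m/s = 0.12 ms.
Total = 0.139 ms.

0.139 ms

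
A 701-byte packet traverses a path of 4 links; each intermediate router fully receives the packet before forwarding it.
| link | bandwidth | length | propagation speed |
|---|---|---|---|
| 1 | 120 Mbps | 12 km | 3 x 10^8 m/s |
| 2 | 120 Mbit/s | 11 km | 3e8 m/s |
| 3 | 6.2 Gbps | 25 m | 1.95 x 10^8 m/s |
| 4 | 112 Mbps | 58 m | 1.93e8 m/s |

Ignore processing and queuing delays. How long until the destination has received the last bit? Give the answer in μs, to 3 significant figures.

L = 701 × 8 = 5608 bits.
Transmission delays (L/R per hop): 46.7333, 46.7333, 0.904516, 50.0714 μs; sum = 144.443 μs.
Propagation delays (d/s per hop): 40, 36.6667, 0.128205, 0.300518 μs; sum = 77.0954 μs.
End-to-end = 222 μs.

222 μs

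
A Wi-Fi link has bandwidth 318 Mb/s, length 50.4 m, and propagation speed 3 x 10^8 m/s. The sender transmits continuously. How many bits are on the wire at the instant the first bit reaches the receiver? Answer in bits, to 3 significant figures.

53.4 bits

Propagation delay = 50.4 / 300000000 = 1.68e-07 s.
BDP = R × t_prop = 318000000 × 1.68e-07 = 53.424 bits.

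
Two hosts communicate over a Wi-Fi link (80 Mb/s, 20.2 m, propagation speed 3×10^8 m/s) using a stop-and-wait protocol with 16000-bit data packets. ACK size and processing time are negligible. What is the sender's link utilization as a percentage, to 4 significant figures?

99.93 %

t_tx = L/R = 16000/80000000 = 0.0002 s.
t_prop = 20.2/300000000 = 6.73333e-08 s; RTT = 1.34667e-07 s.
Cycle = t_tx + RTT = 0.000200135 s.
Utilization = t_tx / cycle = 0.0002/0.000200135 = 99.93 %.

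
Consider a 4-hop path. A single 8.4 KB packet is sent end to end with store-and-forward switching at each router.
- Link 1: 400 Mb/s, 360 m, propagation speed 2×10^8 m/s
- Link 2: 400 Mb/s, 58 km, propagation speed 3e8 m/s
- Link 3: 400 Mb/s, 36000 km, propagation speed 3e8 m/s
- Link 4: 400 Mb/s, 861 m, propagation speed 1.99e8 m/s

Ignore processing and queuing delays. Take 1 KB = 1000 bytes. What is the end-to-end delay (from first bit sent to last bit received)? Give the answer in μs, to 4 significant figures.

L = 67200 bits.
Transmission delay per hop = L/R = 67200/400000000 = 168 μs; 4 hops → 672 μs.
Propagation delays (d/s per hop): 1.8, 193.333, 120000, 4.32663 μs; sum = 120199 μs.
End-to-end = 120900 μs.

120900 μs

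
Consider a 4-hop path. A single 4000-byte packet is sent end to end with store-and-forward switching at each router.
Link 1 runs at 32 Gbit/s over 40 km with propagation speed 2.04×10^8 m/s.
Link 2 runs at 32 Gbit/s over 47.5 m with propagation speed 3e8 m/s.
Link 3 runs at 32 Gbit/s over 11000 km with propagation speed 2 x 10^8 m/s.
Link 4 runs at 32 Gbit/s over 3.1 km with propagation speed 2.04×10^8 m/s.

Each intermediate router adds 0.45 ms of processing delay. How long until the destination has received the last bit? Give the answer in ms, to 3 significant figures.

L = 4000 × 8 = 32000 bits.
Transmission delay per hop = L/R = 32000/32000000000 = 0.001 ms; 4 hops → 0.004 ms.
Propagation delays (d/s per hop): 0.196078, 0.000158333, 55, 0.0151961 ms; sum = 55.2114 ms.
Processing at 3 router(s): 3 × 0.45 ms = 1.35 ms.
End-to-end = 56.6 ms.

56.6 ms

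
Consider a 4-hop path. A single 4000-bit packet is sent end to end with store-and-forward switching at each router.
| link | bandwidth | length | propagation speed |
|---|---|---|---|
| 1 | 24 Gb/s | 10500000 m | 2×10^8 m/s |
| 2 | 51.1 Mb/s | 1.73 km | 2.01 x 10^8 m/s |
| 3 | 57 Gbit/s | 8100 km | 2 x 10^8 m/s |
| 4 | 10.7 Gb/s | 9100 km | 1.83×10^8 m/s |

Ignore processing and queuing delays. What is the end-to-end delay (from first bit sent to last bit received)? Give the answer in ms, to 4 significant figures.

Transmission delays (L/R per hop): 0.000166667, 0.0782779, 7.01754e-05, 0.000373832 ms; sum = 0.0788886 ms.
Propagation delays (d/s per hop): 52.5, 0.00860697, 40.5, 49.7268 ms; sum = 142.735 ms.
End-to-end = 142.8 ms.

142.8 ms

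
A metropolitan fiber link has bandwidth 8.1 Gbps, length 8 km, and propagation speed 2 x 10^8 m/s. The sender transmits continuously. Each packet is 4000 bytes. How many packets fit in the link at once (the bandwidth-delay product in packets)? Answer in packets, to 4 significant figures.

Propagation delay = 8000 / 200000000 = 4e-05 s.
BDP = R × t_prop = 8100000000 × 4e-05 = 324000 bits.
In packets of 32000 bits: 10.13 packets.

10.13 packets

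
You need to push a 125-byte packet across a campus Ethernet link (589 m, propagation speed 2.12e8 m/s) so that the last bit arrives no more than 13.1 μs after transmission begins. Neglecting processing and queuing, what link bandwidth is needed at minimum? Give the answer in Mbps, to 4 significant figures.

L = 1000 bits.
Propagation delay = 589 / 212000000 = 2.7783 μs.
Transmission budget = 13.1 − 2.7783 = 10.3217 μs.
R ≥ L / t_tx = 1000 bits / 1.03217e-05 s = 96.88 Mbps.

96.88 Mbps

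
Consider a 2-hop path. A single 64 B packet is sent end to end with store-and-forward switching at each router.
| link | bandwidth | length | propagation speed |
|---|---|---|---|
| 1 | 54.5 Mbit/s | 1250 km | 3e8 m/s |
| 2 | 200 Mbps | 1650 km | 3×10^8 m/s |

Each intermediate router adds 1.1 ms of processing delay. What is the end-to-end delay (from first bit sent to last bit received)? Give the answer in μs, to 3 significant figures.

L = 64 × 8 = 512 bits.
Transmission delays (L/R per hop): 9.3945, 2.56 μs; sum = 11.9545 μs.
Propagation delays (d/s per hop): 4166.67, 5500 μs; sum = 9666.67 μs.
Processing at 1 router(s): 1 × 1.1 ms = 1100 μs.
End-to-end = 10800 μs.

10800 μs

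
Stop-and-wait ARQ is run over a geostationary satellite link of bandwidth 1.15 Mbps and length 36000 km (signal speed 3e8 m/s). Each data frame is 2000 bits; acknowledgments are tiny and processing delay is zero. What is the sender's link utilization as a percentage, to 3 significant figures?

t_tx = L/R = 2000/1150000 = 0.00173913 s.
t_prop = 36000000/300000000 = 0.12 s; RTT = 0.24 s.
Cycle = t_tx + RTT = 0.241739 s.
Utilization = t_tx / cycle = 0.00173913/0.241739 = 0.719 %.

0.719 %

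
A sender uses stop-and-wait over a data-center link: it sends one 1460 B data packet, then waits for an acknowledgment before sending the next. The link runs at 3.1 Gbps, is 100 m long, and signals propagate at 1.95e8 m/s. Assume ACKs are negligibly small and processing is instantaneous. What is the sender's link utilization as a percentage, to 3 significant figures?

t_tx = L/R = 11680/3100000000 = 3.76774e-06 s.
t_prop = 100/195000000 = 5.12821e-07 s; RTT = 1.02564e-06 s.
Cycle = t_tx + RTT = 4.79338e-06 s.
Utilization = t_tx / cycle = 3.76774e-06/4.79338e-06 = 78.6 %.

78.6 %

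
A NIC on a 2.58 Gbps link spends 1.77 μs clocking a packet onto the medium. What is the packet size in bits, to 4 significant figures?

L = R × t_tx = 2580000000 b/s × 1.77e-06 s = 4566.6 bits.

4567 bits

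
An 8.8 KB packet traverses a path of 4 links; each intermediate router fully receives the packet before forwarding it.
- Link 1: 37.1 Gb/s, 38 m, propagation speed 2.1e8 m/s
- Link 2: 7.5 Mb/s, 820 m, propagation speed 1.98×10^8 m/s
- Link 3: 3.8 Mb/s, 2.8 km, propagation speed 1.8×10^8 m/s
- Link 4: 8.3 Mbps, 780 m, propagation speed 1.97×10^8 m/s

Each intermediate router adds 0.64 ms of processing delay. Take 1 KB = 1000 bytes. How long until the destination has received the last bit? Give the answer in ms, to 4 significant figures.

38.34 ms

L = 70400 bits.
Transmission delays (L/R per hop): 0.00189757, 9.38667, 18.5263, 8.48193 ms; sum = 36.3968 ms.
Propagation delays (d/s per hop): 0.000180952, 0.00414141, 0.0155556, 0.00395939 ms; sum = 0.0238373 ms.
Processing at 3 router(s): 3 × 0.64 ms = 1.92 ms.
End-to-end = 38.34 ms.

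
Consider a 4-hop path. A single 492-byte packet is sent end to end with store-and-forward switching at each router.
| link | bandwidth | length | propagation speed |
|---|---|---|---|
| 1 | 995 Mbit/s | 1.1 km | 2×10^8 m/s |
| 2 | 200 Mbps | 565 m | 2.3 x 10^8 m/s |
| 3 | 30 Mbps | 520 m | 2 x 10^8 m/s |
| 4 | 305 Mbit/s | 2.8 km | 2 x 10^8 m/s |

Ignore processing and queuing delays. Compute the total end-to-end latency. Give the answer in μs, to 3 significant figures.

L = 492 × 8 = 3936 bits.
Transmission delays (L/R per hop): 3.95578, 19.68, 131.2, 12.9049 μs; sum = 167.741 μs.
Propagation delays (d/s per hop): 5.5, 2.45652, 2.6, 14 μs; sum = 24.5565 μs.
End-to-end = 192 μs.

192 μs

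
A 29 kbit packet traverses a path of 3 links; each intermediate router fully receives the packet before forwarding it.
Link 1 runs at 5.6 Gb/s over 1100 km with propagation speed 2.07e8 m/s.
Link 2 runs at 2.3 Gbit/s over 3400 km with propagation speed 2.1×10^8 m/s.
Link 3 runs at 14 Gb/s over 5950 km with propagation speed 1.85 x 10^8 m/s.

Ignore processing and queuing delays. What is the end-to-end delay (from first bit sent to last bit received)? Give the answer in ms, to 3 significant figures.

53.7 ms

L = 29000 bits.
Transmission delays (L/R per hop): 0.00517857, 0.0126087, 0.00207143 ms; sum = 0.0198587 ms.
Propagation delays (d/s per hop): 5.31401, 16.1905, 32.1622 ms; sum = 53.6666 ms.
End-to-end = 53.7 ms.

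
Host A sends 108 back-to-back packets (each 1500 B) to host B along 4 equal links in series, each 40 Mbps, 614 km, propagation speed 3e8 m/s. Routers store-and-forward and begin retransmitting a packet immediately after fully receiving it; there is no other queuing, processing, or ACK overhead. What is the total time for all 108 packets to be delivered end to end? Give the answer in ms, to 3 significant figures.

Per-hop transmission t_tx = L/R = 12000/40000000 = 0.3 ms.
Per-hop propagation t_prop = 614000/300000000 = 2.04667 ms.
Pipeline fill: first packet needs 4·t_tx to clear all hops; remaining 107 packets each add one t_tx.
Total = (4+108-1)·t_tx + 4·t_prop = 111·0.3 + 4·2.04667 = 41.5 ms.

41.5 ms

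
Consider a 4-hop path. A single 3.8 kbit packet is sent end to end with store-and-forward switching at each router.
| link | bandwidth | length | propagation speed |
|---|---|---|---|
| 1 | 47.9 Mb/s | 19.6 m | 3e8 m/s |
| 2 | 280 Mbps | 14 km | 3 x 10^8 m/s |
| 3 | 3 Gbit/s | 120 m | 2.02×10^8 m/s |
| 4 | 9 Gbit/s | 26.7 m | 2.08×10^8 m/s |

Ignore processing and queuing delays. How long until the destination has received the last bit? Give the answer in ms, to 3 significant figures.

0.142 ms

L = 3800 bits.
Transmission delays (L/R per hop): 0.0793319, 0.0135714, 0.00126667, 0.000422222 ms; sum = 0.0945923 ms.
Propagation delays (d/s per hop): 6.53333e-05, 0.0466667, 0.000594059, 0.000128365 ms; sum = 0.0474544 ms.
End-to-end = 0.142 ms.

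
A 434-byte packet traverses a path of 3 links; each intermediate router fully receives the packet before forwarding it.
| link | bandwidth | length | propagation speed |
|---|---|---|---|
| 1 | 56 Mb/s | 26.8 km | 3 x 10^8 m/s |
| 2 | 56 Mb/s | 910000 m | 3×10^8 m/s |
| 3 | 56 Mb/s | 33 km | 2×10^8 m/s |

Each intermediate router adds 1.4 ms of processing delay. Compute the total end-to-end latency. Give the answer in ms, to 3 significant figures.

L = 434 × 8 = 3472 bits.
Transmission delay per hop = L/R = 3472/56000000 = 0.062 ms; 3 hops → 0.186 ms.
Propagation delays (d/s per hop): 0.0893333, 3.03333, 0.165 ms; sum = 3.28767 ms.
Processing at 2 router(s): 2 × 1.4 ms = 2.8 ms.
End-to-end = 6.27 ms.

6.27 ms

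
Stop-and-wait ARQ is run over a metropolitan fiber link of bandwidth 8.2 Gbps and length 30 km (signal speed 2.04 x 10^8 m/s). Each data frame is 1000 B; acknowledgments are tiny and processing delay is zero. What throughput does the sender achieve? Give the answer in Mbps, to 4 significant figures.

t_tx = L/R = 8000/8.2e+09 = 9.7561e-07 s.
t_prop = 30000/204000000 = 0.000147059 s; RTT = 0.000294118 s.
Cycle = t_tx + RTT = 0.000295093 s.
Throughput = L / cycle = 8000 / 0.000295093 = 27.11 Mbps.

27.11 Mbps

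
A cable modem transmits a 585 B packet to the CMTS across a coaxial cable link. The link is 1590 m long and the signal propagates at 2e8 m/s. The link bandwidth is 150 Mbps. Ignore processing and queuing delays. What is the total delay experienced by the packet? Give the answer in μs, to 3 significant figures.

L = 585 × 8 = 4680 bits.
Transmission delay = L/R = 4680 / 150000000 = 31.2 μs.
Propagation delay = d/s = 1590 m / 200000000 m/s = 7.95 μs.
Total = 39.2 μs.

39.2 μs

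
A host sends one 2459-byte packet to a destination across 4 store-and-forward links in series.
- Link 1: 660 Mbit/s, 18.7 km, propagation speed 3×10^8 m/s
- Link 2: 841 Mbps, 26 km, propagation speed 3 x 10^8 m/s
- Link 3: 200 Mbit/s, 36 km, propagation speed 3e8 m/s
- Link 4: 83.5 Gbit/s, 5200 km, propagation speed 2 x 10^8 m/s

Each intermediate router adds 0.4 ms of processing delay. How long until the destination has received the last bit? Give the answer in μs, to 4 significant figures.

27620 μs

L = 2459 × 8 = 19672 bits.
Transmission delays (L/R per hop): 29.8061, 23.3912, 98.36, 0.235593 μs; sum = 151.793 μs.
Propagation delays (d/s per hop): 62.3333, 86.6667, 120, 26000 μs; sum = 26269 μs.
Processing at 3 router(s): 3 × 0.4 ms = 1200 μs.
End-to-end = 27620 μs.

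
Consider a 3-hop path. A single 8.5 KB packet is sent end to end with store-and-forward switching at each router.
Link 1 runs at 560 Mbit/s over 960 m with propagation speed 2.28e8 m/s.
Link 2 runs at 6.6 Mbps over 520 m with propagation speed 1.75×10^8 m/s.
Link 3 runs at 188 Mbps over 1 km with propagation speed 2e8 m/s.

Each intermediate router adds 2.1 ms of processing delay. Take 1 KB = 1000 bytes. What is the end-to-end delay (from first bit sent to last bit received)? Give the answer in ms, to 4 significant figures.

15.00 ms

L = 68000 bits.
Transmission delays (L/R per hop): 0.121429, 10.303, 0.361702 ms; sum = 10.7862 ms.
Propagation delays (d/s per hop): 0.00421053, 0.00297143, 0.005 ms; sum = 0.012182 ms.
Processing at 2 router(s): 2 × 2.1 ms = 4.2 ms.
End-to-end = 15.00 ms.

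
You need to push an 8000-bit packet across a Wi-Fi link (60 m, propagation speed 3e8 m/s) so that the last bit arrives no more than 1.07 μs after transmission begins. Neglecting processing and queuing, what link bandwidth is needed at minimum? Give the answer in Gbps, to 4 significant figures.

9.195 Gbps

Propagation delay = 60 / 300000000 = 0.2 μs.
Transmission budget = 1.07 − 0.2 = 0.87 μs.
R ≥ L / t_tx = 8000 bits / 8.7e-07 s = 9.195 Gbps.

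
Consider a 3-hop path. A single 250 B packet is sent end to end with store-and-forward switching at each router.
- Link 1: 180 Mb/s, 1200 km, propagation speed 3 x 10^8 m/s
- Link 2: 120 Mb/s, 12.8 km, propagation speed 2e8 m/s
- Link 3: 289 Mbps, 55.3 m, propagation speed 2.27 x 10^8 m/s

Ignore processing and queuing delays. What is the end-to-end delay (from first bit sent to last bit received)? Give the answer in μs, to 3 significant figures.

L = 250 × 8 = 2000 bits.
Transmission delays (L/R per hop): 11.1111, 16.6667, 6.92042 μs; sum = 34.6982 μs.
Propagation delays (d/s per hop): 4000, 64, 0.243612 μs; sum = 4064.24 μs.
End-to-end = 4100 μs.

4100 μs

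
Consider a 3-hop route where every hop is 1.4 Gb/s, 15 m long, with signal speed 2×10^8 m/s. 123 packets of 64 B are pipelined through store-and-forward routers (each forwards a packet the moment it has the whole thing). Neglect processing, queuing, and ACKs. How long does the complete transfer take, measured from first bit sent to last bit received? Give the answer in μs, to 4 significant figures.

45.94 μs

Per-hop transmission t_tx = L/R = 512/1400000000 = 0.365714 μs.
Per-hop propagation t_prop = 15/200000000 = 0.075 μs.
Pipeline fill: first packet needs 3·t_tx to clear all hops; remaining 122 packets each add one t_tx.
Total = (3+123-1)·t_tx + 3·t_prop = 125·0.365714 + 3·0.075 = 45.94 μs.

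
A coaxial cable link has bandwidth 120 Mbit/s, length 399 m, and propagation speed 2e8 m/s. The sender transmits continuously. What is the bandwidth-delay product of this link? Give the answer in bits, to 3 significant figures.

Propagation delay = 399 / 200000000 = 1.995e-06 s.
BDP = R × t_prop = 120000000 × 1.995e-06 = 239.4 bits.

239 bits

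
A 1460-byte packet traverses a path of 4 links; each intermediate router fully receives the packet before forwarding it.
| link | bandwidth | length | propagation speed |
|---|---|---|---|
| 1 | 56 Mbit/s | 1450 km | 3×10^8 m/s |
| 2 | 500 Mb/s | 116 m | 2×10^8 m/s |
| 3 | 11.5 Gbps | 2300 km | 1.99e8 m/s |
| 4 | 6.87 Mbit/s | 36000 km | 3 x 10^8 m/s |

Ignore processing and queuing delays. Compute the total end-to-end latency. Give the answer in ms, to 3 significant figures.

138 ms

L = 1460 × 8 = 11680 bits.
Transmission delays (L/R per hop): 0.208571, 0.02336, 0.00101565, 1.70015 ms; sum = 1.93309 ms.
Propagation delays (d/s per hop): 4.83333, 0.00058, 11.5578, 120 ms; sum = 136.392 ms.
End-to-end = 138 ms.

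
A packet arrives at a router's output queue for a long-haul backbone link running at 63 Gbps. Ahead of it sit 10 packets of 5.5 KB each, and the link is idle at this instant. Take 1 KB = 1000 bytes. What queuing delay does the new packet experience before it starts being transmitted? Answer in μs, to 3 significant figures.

6.98 μs

Each queued packet: L/R = 44000/63000000000 = 0.698413 μs.
10 queued → 6.98413 μs.
Queuing delay = 6.98 μs.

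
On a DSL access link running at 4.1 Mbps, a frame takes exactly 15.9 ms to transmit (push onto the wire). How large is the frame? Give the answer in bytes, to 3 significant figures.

L = R × t_tx = 4.1e+06 b/s × 0.0159 s = 65190 bits.
In bytes: 65190 / 8 = 8150 bytes.

8150 bytes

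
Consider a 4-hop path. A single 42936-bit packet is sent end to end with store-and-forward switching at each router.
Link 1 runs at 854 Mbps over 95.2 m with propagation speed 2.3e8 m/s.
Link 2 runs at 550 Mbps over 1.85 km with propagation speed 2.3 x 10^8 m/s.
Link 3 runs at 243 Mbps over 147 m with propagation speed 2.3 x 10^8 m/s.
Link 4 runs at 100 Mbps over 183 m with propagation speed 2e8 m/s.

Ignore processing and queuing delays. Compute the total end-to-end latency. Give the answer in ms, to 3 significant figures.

Transmission delays (L/R per hop): 0.0502763, 0.0780655, 0.176691, 0.42936 ms; sum = 0.734393 ms.
Propagation delays (d/s per hop): 0.000413913, 0.00804348, 0.00063913, 0.000915 ms; sum = 0.0100115 ms.
End-to-end = 0.744 ms.

0.744 ms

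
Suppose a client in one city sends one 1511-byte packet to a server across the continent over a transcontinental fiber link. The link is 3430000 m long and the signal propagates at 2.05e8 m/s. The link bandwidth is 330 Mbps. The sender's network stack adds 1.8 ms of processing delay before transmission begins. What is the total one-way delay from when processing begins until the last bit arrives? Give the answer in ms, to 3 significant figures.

18.6 ms

L = 1511 × 8 = 12088 bits.
Transmission delay = L/R = 12088 / 330000000 = 0.0366303 ms.
Propagation delay = d/s = 3430000 m / 2.05e+08 m/s = 16.7317 ms.
Plus processing delay 1.8 ms = 1.8 ms.
Total = 18.6 ms.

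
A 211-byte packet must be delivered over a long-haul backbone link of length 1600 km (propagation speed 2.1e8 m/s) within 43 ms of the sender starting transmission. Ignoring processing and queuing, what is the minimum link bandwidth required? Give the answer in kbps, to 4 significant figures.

47.71 kbps

L = 1688 bits.
Propagation delay = 1600000 / 210000000 = 7.61905 ms.
Transmission budget = 43 − 7.61905 = 35.381 ms.
R ≥ L / t_tx = 1688 bits / 0.035381 s = 47.71 kbps.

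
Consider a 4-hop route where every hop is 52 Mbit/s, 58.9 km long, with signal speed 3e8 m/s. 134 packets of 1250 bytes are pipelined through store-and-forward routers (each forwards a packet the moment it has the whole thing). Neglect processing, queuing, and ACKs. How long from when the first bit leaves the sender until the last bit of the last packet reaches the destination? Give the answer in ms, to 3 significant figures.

27.1 ms

Per-hop transmission t_tx = L/R = 10000/52000000 = 0.192308 ms.
Per-hop propagation t_prop = 58900/300000000 = 0.196333 ms.
Pipeline fill: first packet needs 4·t_tx to clear all hops; remaining 133 packets each add one t_tx.
Total = (4+134-1)·t_tx + 4·t_prop = 137·0.192308 + 4·0.196333 = 27.1 ms.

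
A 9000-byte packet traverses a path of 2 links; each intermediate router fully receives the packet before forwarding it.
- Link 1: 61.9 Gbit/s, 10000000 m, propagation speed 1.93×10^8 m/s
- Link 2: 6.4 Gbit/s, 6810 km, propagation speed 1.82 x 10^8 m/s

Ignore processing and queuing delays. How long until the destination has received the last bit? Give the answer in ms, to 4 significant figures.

L = 9000 × 8 = 72000 bits.
Transmission delays (L/R per hop): 0.00116317, 0.01125 ms; sum = 0.0124132 ms.
Propagation delays (d/s per hop): 51.8135, 37.4176 ms; sum = 89.2311 ms.
End-to-end = 89.24 ms.

89.24 ms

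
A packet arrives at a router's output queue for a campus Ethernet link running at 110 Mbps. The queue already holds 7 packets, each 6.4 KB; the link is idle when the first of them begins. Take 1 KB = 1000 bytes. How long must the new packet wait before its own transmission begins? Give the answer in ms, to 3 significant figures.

Each queued packet: L/R = 51200/110000000 = 0.465455 ms.
7 queued → 3.25818 ms.
Queuing delay = 3.26 ms.

3.26 ms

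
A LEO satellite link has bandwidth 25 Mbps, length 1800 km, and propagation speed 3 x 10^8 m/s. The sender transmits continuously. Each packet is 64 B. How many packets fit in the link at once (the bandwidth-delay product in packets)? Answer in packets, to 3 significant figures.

293 packets

Propagation delay = 1800000 / 300000000 = 0.006 s.
BDP = R × t_prop = 25000000 × 0.006 = 150000 bits.
In packets of 512 bits: 293 packets.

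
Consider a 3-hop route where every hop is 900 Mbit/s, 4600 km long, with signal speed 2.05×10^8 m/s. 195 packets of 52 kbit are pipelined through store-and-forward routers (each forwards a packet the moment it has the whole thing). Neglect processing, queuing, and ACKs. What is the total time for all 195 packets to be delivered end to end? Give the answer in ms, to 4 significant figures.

78.70 ms

Per-hop transmission t_tx = L/R = 52000/900000000 = 0.0577778 ms.
Per-hop propagation t_prop = 4600000/2.05e+08 = 22.439 ms.
Pipeline fill: first packet needs 3·t_tx to clear all hops; remaining 194 packets each add one t_tx.
Total = (3+195-1)·t_tx + 3·t_prop = 197·0.0577778 + 3·22.439 = 78.70 ms.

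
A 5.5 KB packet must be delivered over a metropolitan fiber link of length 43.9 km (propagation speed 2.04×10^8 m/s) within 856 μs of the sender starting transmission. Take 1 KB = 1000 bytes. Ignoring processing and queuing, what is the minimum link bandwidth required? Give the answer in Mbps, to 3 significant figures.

68.7 Mbps

L = 44000 bits.
Propagation delay = 43900 / 204000000 = 215.196 μs.
Transmission budget = 856 − 215.196 = 640.804 μs.
R ≥ L / t_tx = 44000 bits / 0.000640804 s = 68.7 Mbps.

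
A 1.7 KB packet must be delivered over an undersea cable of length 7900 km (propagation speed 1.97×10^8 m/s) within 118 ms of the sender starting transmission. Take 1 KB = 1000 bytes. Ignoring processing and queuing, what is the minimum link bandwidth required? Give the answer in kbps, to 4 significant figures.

174.6 kbps

L = 13600 bits.
Propagation delay = 7900000 / 197000000 = 40.1015 ms.
Transmission budget = 118 − 40.1015 = 77.8985 ms.
R ≥ L / t_tx = 13600 bits / 0.0778985 s = 174.6 kbps.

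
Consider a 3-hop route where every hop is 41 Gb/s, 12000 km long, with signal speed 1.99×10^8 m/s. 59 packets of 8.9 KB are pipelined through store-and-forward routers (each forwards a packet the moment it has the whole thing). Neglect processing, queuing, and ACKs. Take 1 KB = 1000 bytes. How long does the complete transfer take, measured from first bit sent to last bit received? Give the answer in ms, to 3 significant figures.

Per-hop transmission t_tx = L/R = 71200/41000000000 = 0.00173659 ms.
Per-hop propagation t_prop = 12000000/199000000 = 60.3015 ms.
Pipeline fill: first packet needs 3·t_tx to clear all hops; remaining 58 packets each add one t_tx.
Total = (3+59-1)·t_tx + 3·t_prop = 61·0.00173659 + 3·60.3015 = 181 ms.

181 ms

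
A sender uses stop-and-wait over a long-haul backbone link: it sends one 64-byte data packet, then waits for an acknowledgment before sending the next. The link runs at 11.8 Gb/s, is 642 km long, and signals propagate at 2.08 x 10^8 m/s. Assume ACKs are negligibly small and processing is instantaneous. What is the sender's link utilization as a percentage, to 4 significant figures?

t_tx = L/R = 512/11800000000 = 4.33898e-08 s.
t_prop = 642000/208000000 = 0.00308654 s; RTT = 0.00617308 s.
Cycle = t_tx + RTT = 0.00617312 s.
Utilization = t_tx / cycle = 4.33898e-08/0.00617312 = 0.0007029 %.

0.0007029 %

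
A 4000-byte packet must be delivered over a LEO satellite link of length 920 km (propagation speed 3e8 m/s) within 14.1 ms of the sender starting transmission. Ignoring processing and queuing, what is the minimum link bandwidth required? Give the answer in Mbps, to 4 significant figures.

2.900 Mbps

L = 32000 bits.
Propagation delay = 920000 / 300000000 = 3.06667 ms.
Transmission budget = 14.1 − 3.06667 = 11.0333 ms.
R ≥ L / t_tx = 32000 bits / 0.0110333 s = 2.900 Mbps.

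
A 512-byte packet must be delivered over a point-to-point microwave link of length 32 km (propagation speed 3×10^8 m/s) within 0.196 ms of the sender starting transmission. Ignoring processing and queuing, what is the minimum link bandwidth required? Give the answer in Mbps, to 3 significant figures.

L = 4096 bits.
Propagation delay = 32000 / 300000000 = 0.106667 ms.
Transmission budget = 0.196 − 0.106667 = 0.0893333 ms.
R ≥ L / t_tx = 4096 bits / 8.93333e-05 s = 45.9 Mbps.

45.9 Mbps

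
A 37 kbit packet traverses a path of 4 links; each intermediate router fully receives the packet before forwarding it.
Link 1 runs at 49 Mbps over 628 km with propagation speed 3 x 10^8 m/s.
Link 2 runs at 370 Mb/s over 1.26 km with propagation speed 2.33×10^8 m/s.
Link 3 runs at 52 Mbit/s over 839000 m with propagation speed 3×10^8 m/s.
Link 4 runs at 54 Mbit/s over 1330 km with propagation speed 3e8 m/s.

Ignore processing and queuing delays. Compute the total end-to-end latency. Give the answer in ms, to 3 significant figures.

L = 37000 bits.
Transmission delays (L/R per hop): 0.755102, 0.1, 0.711538, 0.685185 ms; sum = 2.25183 ms.
Propagation delays (d/s per hop): 2.09333, 0.00540773, 2.79667, 4.43333 ms; sum = 9.32874 ms.
End-to-end = 11.6 ms.

11.6 ms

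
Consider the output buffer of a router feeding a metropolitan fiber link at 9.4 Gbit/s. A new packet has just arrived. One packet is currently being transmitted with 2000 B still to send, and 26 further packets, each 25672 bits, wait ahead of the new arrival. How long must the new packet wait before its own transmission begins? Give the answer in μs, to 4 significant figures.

Each queued packet: L/R = 25672/9400000000 = 2.73106 μs.
26 queued → 71.0077 μs.
Plus remaining 16000 bits of current packet: 1.70213 μs.
Queuing delay = 72.71 μs.

72.71 μs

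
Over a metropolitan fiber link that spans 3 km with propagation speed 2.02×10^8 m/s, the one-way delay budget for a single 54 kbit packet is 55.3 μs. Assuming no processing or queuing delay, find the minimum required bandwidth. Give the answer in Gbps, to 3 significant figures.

1.34 Gbps

Propagation delay = 3000 / 202000000 = 14.8515 μs.
Transmission budget = 55.3 − 14.8515 = 40.4485 μs.
R ≥ L / t_tx = 54000 bits / 4.04485e-05 s = 1.34 Gbps.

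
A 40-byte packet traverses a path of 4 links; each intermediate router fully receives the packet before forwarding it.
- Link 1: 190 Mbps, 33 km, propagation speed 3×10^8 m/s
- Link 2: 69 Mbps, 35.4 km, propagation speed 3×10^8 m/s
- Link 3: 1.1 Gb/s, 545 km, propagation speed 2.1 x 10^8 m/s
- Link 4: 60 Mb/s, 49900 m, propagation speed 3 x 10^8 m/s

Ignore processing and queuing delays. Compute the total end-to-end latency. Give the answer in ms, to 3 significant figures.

3.00 ms

L = 40 × 8 = 320 bits.
Transmission delays (L/R per hop): 0.00168421, 0.00463768, 0.000290909, 0.00533333 ms; sum = 0.0119461 ms.
Propagation delays (d/s per hop): 0.11, 0.118, 2.59524, 0.166333 ms; sum = 2.98957 ms.
End-to-end = 3.00 ms.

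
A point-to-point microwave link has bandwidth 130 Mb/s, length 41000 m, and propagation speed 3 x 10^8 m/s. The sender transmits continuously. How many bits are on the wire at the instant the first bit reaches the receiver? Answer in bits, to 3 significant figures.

Propagation delay = 41000 / 300000000 = 0.000136667 s.
BDP = R × t_prop = 130000000 × 0.000136667 = 17766.7 bits.

17800 bits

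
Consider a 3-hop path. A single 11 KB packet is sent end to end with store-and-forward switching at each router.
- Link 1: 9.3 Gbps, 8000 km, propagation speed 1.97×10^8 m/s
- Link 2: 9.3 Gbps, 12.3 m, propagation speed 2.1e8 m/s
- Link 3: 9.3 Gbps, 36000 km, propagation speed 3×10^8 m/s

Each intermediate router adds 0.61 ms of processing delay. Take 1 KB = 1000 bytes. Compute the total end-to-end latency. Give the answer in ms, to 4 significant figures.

L = 88000 bits.
Transmission delay per hop = L/R = 88000/9300000000 = 0.00946237 ms; 3 hops → 0.0283871 ms.
Propagation delays (d/s per hop): 40.6091, 5.85714e-05, 120 ms; sum = 160.609 ms.
Processing at 2 router(s): 2 × 0.61 ms = 1.22 ms.
End-to-end = 161.9 ms.

161.9 ms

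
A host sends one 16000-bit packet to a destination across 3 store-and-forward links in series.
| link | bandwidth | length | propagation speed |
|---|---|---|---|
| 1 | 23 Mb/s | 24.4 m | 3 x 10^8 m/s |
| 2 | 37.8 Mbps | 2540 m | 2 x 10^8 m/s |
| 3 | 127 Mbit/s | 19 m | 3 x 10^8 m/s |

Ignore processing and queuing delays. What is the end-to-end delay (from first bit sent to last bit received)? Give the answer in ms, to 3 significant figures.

Transmission delays (L/R per hop): 0.695652, 0.42328, 0.125984 ms; sum = 1.24492 ms.
Propagation delays (d/s per hop): 8.13333e-05, 0.0127, 6.33333e-05 ms; sum = 0.0128447 ms.
End-to-end = 1.26 ms.

1.26 ms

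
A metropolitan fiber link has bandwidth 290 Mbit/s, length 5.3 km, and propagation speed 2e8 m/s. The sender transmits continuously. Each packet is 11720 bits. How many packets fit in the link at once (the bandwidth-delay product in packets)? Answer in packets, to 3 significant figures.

0.656 packets

Propagation delay = 5300 / 200000000 = 2.65e-05 s.
BDP = R × t_prop = 290000000 × 2.65e-05 = 7685 bits.
In packets of 11720 bits: 0.656 packets.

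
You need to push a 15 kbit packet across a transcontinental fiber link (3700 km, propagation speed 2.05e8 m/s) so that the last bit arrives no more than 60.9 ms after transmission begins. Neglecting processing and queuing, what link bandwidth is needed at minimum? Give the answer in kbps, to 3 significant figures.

350 kbps

Propagation delay = 3700000 / 2.05e+08 = 18.0488 ms.
Transmission budget = 60.9 − 18.0488 = 42.8512 ms.
R ≥ L / t_tx = 15000 bits / 0.0428512 s = 350 kbps.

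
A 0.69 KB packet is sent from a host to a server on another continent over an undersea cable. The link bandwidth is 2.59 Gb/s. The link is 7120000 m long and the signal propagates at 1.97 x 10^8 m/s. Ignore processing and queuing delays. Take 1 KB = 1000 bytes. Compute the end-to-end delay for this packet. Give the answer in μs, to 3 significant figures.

36100 μs

L = 5520 bits.
Transmission delay = L/R = 5520 / 2590000000 = 2.13127 μs.
Propagation delay = d/s = 7120000 m / 197000000 m/s = 36142.1 μs.
Total = 36100 μs.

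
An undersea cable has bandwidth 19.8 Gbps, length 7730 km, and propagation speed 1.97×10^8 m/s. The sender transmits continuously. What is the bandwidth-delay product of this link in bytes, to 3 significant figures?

97100000 bytes

Propagation delay = 7730000 / 197000000 = 0.0392386 s.
BDP = R × t_prop = 19800000000 × 0.0392386 = 776924000 bits.
In bytes: 776924000/8 = 97100000 bytes.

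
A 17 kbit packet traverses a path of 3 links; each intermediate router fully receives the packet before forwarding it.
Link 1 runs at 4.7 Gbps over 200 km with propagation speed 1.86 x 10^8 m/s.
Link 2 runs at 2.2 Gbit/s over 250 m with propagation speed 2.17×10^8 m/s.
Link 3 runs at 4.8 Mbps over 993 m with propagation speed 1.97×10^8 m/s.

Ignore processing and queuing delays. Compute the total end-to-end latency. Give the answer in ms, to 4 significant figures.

4.634 ms

L = 17000 bits.
Transmission delays (L/R per hop): 0.00361702, 0.00772727, 3.54167 ms; sum = 3.55301 ms.
Propagation delays (d/s per hop): 1.07527, 0.00115207, 0.00504061 ms; sum = 1.08146 ms.
End-to-end = 4.634 ms.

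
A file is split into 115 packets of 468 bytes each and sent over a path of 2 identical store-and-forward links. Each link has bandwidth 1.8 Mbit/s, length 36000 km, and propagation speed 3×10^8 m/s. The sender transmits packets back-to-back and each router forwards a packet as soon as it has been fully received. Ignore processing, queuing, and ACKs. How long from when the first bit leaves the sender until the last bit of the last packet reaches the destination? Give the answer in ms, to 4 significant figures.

481.3 ms

Per-hop transmission t_tx = L/R = 3744/1800000 = 2.08 ms.
Per-hop propagation t_prop = 36000000/300000000 = 120 ms.
Pipeline fill: first packet needs 2·t_tx to clear all hops; remaining 114 packets each add one t_tx.
Total = (2+115-1)·t_tx + 2·t_prop = 116·2.08 + 2·120 = 481.3 ms.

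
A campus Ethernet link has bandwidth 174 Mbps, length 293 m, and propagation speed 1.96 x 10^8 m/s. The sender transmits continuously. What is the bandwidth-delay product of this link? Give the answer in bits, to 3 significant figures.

Propagation delay = 293 / 196000000 = 1.4949e-06 s.
BDP = R × t_prop = 174000000 × 1.4949e-06 = 260.112 bits.

260 bits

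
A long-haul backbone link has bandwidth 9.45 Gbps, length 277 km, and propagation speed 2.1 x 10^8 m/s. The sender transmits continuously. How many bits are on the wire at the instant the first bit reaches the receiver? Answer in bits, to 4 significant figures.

12470000 bits

Propagation delay = 277000 / 210000000 = 0.00131905 s.
BDP = R × t_prop = 9450000000 × 0.00131905 = 12465000 bits.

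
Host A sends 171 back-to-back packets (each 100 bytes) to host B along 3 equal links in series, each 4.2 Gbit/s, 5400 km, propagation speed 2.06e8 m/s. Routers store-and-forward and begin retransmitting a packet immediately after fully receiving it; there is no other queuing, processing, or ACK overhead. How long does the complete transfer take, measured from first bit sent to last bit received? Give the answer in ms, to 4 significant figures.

Per-hop transmission t_tx = L/R = 800/4200000000 = 0.000190476 ms.
Per-hop propagation t_prop = 5400000/206000000 = 26.2136 ms.
Pipeline fill: first packet needs 3·t_tx to clear all hops; remaining 170 packets each add one t_tx.
Total = (3+171-1)·t_tx + 3·t_prop = 173·0.000190476 + 3·26.2136 = 78.67 ms.

78.67 ms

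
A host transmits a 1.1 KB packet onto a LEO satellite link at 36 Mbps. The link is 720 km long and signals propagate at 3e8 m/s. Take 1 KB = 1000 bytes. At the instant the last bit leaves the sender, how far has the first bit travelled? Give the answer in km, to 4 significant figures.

t_tx = L/R = 8800/36000000 = 0.000244444 s.
Distance = s × t_tx = 300000000 × 0.000244444 = 73.33 km.

73.33 km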